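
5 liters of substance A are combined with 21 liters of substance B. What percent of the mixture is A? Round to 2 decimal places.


Volume of A = 5 L
Volume of B = 21 L
Total volume = 5 + 21 = 26 L
Percentage of A = (5/26) * 100
= 19.23%

19.23


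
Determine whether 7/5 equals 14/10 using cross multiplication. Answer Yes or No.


Cross multiply to check 7/5 = 14/10
Left cross product: 7 * 10 = 70
Right cross product: 5 * 14 = 70
70 = 70
Equal, so proportions match => Yes

Yes


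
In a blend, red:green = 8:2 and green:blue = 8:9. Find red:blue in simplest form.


Given a:b = 8:2 and b:c = 8:9
Make b consistent. Multiply first ratio by 8: a:b = 64:16
Multiply second ratio by 2: b:c = 16:18
Now b = 16 in both, so a:b:c = 64:16:18
Therefore a:c = 64:18
Simplify by GCD: a:c = 32:9

32:9


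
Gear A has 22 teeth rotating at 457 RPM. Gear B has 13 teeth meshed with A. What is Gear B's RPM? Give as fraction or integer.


Gear ratio: teeth_A * RPM_A = teeth_B * RPM_B
22 * 457 = 13 * RPM_B
10054 = 13 * RPM_B
RPM_B = 10054 / 13
RPM_B = 10054/13

10054/13


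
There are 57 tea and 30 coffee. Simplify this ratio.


Find GCD(57, 30)
GCD = 3
Divide both by 3: 57/3 = 19, 30/3 = 10
Simplified ratio = 19:10

19:10


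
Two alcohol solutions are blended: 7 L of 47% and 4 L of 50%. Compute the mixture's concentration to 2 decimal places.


Solute in mixture 1 = 47% of 7 L = 7*47/100 = 329/100 L
Solute in mixture 2 = 50% of 4 L = 4*50/100 = 2 L
Total solute = 329/100 + 2 = 529/100 L
Total volume = 7 + 4 = 11 L
Final concentration = 529/100/11 * 100 = 48.09%

48.09


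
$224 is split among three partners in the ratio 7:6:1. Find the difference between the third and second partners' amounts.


Total parts = 7 + 6 + 1 = 14
Value per part = 224 / 14 = 16
Shares: 7*16=112, 6*16=96, 1*16=16
Third share = 16, second share = 96
Difference = |16 - 96| = 80

80


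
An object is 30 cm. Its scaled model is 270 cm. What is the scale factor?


Original length = 30 cm
Scaled length = 270 cm
Scale factor = 270 / 30
= 9

9


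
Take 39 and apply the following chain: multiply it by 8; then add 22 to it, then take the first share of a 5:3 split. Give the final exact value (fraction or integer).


Start with 39.
Step 1: Multiply by 8: 39 * 8 = 312
Step 2: Add 22: 312+22=334; split 5:3 first = 334*5/8 = 835/4
Final result = 835/4

835/4


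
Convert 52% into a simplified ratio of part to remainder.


Part = 52%, Remainder = 48%
Ratio = 52:48
GCD(52, 48) = 4
Simplify: 13:12 = 13:12

13:12


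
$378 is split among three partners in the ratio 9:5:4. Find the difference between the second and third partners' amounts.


Total parts = 9 + 5 + 4 = 18
Value per part = 378 / 18 = 21
Shares: 9*21=189, 5*21=105, 4*21=84
Second share = 105, third share = 84
Difference = |105 - 84| = 21

21


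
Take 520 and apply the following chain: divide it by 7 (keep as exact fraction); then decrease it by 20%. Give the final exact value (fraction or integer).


Start with 520.
Step 1: Divide by 7: 520 / 7 = 520/7
Step 2: Decrease by 20%: 520/7 * 80/100 = 416/7
Final result = 416/7

416/7


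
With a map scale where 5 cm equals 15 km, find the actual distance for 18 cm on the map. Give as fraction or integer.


Map scale: 5 cm = 15 km
Measured distance on map = 18 cm
Set up proportion: 18 * 15 / 5
= 270 / 5
= 54 km

54


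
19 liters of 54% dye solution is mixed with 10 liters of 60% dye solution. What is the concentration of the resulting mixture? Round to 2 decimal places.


Solute in mixture 1 = 54% of 19 L = 19*54/100 = 513/50 L
Solute in mixture 2 = 60% of 10 L = 10*60/100 = 6 L
Total solute = 513/50 + 6 = 813/50 L
Total volume = 19 + 10 = 29 L
Final concentration = 813/50/29 * 100 = 56.07%

56.07


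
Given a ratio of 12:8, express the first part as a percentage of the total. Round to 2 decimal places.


Total parts = 12 + 8 = 20
First part fraction = 12/20
Percentage = (12/20) * 100
= 0.6 * 100
= 60.00%

60.00


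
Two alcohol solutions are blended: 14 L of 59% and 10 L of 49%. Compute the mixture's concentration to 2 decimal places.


Solute in mixture 1 = 59% of 14 L = 14*59/100 = 413/50 L
Solute in mixture 2 = 49% of 10 L = 10*49/100 = 49/10 L
Total solute = 413/50 + 49/10 = 329/25 L
Total volume = 14 + 10 = 24 L
Final concentration = 329/25/24 * 100 = 54.83%

54.83


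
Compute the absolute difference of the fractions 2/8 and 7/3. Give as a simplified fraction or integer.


Simplify: 2/8 = 1/4 and 7/3 = 7/3
Find common denominator: LCD = 12
Convert: 3/12 and 28/12
Difference = |3 - 28|/12 = 25/12
Simplified = 25/12

25/12


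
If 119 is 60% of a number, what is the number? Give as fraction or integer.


Given: 119 is 60% of the whole
Set up: 119 = 60/100 * whole
whole = 119 * 100 / 60
whole = 11900 / 60
whole = 595/3

595/3


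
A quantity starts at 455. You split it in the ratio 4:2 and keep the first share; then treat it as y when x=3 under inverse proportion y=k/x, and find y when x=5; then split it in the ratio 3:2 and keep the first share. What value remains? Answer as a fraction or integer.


Start with 455.
Step 1: Split 4:2, first share = 455 * 4/6 = 910/3
Step 2: Inverse prop: k = (910/3)*3; new y = k/5 = 910/3*3/5 = 182
Step 3: Split 3:2, first share = 182 * 3/5 = 546/5
Final result = 546/5

546/5


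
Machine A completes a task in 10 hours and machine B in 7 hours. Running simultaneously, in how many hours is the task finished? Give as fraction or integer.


Rate of A = 1/10 job per hour
Rate of B = 1/7 job per hour
Combined rate = 1/10 + 1/7
Find common denominator: (7 + 10)/(10*7) = 17/70
Combined rate = 17/70 job per hour
Time together = 1 / (17/70) = 70/17 hours

70/17


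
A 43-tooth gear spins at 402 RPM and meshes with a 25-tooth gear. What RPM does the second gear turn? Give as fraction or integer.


Gear ratio: teeth_A * RPM_A = teeth_B * RPM_B
43 * 402 = 25 * RPM_B
17286 = 25 * RPM_B
RPM_B = 17286 / 25
RPM_B = 17286/25

17286/25


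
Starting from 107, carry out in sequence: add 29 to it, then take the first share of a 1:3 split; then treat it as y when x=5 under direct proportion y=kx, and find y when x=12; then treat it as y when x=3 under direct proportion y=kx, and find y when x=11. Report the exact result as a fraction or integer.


Start with 107.
Step 1: Add 29: 107+29=136; split 1:3 first = 136*1/4 = 34
Step 2: Direct prop: k = (34)/5; new y = k*12 = 34*12/5 = 408/5
Step 3: Direct prop: k = (408/5)/3; new y = k*11 = 408/5*11/3 = 1496/5
Final result = 1496/5

1496/5


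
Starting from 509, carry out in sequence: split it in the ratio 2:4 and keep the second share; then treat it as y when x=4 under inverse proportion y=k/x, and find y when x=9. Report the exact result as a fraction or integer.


Start with 509.
Step 1: Split 2:4, second share = 509 * 4/6 = 1018/3
Step 2: Inverse prop: k = (1018/3)*4; new y = k/9 = 1018/3*4/9 = 4072/27
Final result = 4072/27

4072/27


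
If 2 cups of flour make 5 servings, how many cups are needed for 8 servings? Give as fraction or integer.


Original: 2 cups for 5 servings
Target servings = 8
Scaling factor = 8/5
New amount = 2 * 8/5
= 16/5
= 16/5 cups

16/5


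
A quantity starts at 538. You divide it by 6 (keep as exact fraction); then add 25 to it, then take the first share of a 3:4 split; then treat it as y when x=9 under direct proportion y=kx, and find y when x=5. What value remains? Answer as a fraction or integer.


Start with 538.
Step 1: Divide by 6: 538 / 6 = 269/3
Step 2: Add 25: 269/3+25=344/3; split 3:4 first = 344/3*3/7 = 344/7
Step 3: Direct prop: k = (344/7)/9; new y = k*5 = 344/7*5/9 = 1720/63
Final result = 1720/63

1720/63


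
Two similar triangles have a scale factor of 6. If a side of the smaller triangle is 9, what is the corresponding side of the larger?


Similar triangles have proportional sides
Scale factor = 6
Smaller side = 9
Corresponding larger side = 9 * 6
= 54

54


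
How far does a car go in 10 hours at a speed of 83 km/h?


Using distance = speed * time
Speed = 83 km/h
Time = 10 hours
Distance = 83 * 10
= 830 km

830


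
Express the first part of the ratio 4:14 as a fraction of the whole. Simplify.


Total parts = 4 + 14 = 18
First part fraction = 4/18
Simplify: 4/18 = 2/9

2/9


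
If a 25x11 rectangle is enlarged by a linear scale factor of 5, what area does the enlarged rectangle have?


Original dimensions: 25 x 11
Enlargement factor = 5
New width = 25 * 5 = 125
New height = 11 * 5 = 55
New area = 125 * 55 = 6875

6875


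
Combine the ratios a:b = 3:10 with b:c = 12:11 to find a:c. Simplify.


Given a:b = 3:10 and b:c = 12:11
Make b consistent. Multiply first ratio by 12: a:b = 36:120
Multiply second ratio by 10: b:c = 120:110
Now b = 120 in both, so a:b:c = 36:120:110
Therefore a:c = 36:110
Simplify by GCD: a:c = 18:55

18:55


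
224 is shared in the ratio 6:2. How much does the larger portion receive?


Total parts = 6 + 2 = 8
Value per part = 224 / 8 = 28
First share = 6 * 28 = 168
Second share = 2 * 28 = 56
Larger share = 168

168


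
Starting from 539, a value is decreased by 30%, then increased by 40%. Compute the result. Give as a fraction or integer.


Start: 539
Step 1: decrease by 30% => multiply by 70/100
  539 * 70/100 = 3773/10
Step 2: increase by 40% => multiply by 140/100
  3773/10 * 140/100 = 26411/50
Final value = 26411/50

26411/50


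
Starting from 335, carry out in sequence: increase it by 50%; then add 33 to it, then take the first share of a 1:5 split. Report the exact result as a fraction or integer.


Start with 335.
Step 1: Increase by 50%: 335 * 150/100 = 1005/2
Step 2: Add 33: 1005/2+33=1071/2; split 1:5 first = 1071/2*1/6 = 357/4
Final result = 357/4

357/4


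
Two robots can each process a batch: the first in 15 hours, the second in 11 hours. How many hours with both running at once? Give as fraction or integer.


Rate of A = 1/15 job per hour
Rate of B = 1/11 job per hour
Combined rate = 1/15 + 1/11
Find common denominator: (11 + 15)/(15*11) = 26/165
Combined rate = 26/165 job per hour
Time together = 1 / (26/165) = 165/26 hours

165/26


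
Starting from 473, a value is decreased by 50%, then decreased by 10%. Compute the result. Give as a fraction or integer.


Start: 473
Step 1: decrease by 50% => multiply by 50/100
  473 * 50/100 = 473/2
Step 2: decrease by 10% => multiply by 90/100
  473/2 * 90/100 = 4257/20
Final value = 4257/20

4257/20


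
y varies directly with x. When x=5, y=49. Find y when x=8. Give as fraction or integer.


Direct proportion: y = kx
Find k: k = 49/5 = 49/5
Compute y at x=8: y = 49/5 * 8
y = 392/5

392/5


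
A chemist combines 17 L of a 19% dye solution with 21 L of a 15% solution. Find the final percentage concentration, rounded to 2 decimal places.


Solute in mixture 1 = 19% of 17 L = 17*19/100 = 323/100 L
Solute in mixture 2 = 15% of 21 L = 21*15/100 = 63/20 L
Total solute = 323/100 + 63/20 = 319/50 L
Total volume = 17 + 21 = 38 L
Final concentration = 319/50/38 * 100 = 16.79%

16.79


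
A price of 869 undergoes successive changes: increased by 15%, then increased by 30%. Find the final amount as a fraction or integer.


Start: 869
Step 1: increase by 15% => multiply by 115/100
  869 * 115/100 = 19987/20
Step 2: increase by 30% => multiply by 130/100
  19987/20 * 130/100 = 259831/200
Final value = 259831/200

259831/200


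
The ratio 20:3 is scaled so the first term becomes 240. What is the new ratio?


Original ratio: 20:3
First term target: 240
Scale factor = 240 / 20 = 12
Multiply second term: 3 * 12 = 36
Equivalent ratio = 240:36

240:36


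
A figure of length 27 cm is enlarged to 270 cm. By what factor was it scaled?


Original length = 27 cm
Scaled length = 270 cm
Scale factor = 270 / 27
= 10

10


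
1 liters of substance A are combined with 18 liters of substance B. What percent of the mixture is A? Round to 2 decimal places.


Volume of A = 1 L
Volume of B = 18 L
Total volume = 1 + 18 = 19 L
Percentage of A = (1/19) * 100
= 5.26%

5.26


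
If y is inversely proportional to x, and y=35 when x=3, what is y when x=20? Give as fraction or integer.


Inverse proportion: y = k/x
Find k: k = 3 * 35 = 105
Compute y at x=20: y = 105/20
y = 21/4

21/4


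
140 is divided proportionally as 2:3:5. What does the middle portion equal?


Ratio = 2:3:5
Total parts = 2 + 3 + 5 = 10
Value per part = 140 / 10 = 14
First share = 2 * 14 = 28
Middle share = 3 * 14 = 42
Third share = 5 * 14 = 70

42


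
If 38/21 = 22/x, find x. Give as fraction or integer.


Setting up: 38/21 = 22/x
Cross multiply: 38 * x = 21 * 22
38x = 462
x = 462/38
x = 231/19

231/19


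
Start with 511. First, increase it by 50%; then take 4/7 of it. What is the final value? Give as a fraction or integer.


Start with 511.
Step 1: Increase by 50%: 511 * 150/100 = 1533/2
Step 2: Take 4/7: 1533/2 * 4/7 = 438
Final result = 438

438


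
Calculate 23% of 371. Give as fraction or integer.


Compute 23% of 371
Convert percentage: 23% = 23/100
Multiply: 371 * 23/100
= 8533/100
= 8533/100

8533/100


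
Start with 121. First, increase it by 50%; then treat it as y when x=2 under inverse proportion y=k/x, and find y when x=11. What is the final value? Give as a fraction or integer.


Start with 121.
Step 1: Increase by 50%: 121 * 150/100 = 363/2
Step 2: Inverse prop: k = (363/2)*2; new y = k/11 = 363/2*2/11 = 33
Final result = 33

33


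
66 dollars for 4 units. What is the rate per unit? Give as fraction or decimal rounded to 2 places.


Total dollars = 66
Number of units = 4
Unit rate = 66 / 4
= 16.50 dollars per unit

16.50


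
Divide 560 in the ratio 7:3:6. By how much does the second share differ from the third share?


Total parts = 7 + 3 + 6 = 16
Value per part = 560 / 16 = 35
Shares: 7*35=245, 3*35=105, 6*35=210
Second share = 105, third share = 210
Difference = |105 - 210| = 105

105


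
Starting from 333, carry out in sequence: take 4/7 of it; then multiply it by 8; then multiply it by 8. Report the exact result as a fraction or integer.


Start with 333.
Step 1: Take 4/7: 333 * 4/7 = 1332/7
Step 2: Multiply by 8: 1332/7 * 8 = 10656/7
Step 3: Multiply by 8: 10656/7 * 8 = 85248/7
Final result = 85248/7

85248/7


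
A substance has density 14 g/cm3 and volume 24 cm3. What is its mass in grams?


Using mass = density * volume
Density = 14 g/cm3
Volume = 24 cm3
Mass = 14 * 24
= 336 g

336


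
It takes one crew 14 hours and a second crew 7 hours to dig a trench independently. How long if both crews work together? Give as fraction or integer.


Rate of A = 1/14 job per hour
Rate of B = 1/7 job per hour
Combined rate = 1/14 + 1/7
Find common denominator: (7 + 14)/(14*7) = 21/98
Combined rate = 3/14 job per hour
Time together = 1 / (3/14) = 14/3 hours

14/3


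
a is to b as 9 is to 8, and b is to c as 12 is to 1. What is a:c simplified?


Given a:b = 9:8 and b:c = 12:1
Make b consistent. Multiply first ratio by 12: a:b = 108:96
Multiply second ratio by 8: b:c = 96:8
Now b = 96 in both, so a:b:c = 108:96:8
Therefore a:c = 108:8
Simplify by GCD: a:c = 27:2

27:2


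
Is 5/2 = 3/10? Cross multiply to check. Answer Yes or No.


Cross multiply to check 5/2 = 3/10
Left cross product: 5 * 10 = 50
Right cross product: 2 * 3 = 6
50 != 6
Not equal, so proportions differ => No

No


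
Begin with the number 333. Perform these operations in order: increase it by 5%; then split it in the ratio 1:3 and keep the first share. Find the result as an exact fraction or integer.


Start with 333.
Step 1: Increase by 5%: 333 * 105/100 = 6993/20
Step 2: Split 1:3, first share = 6993/20 * 1/4 = 6993/80
Final result = 6993/80

6993/80


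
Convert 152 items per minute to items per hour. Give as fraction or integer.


Converting from per minute to per hour
Rate = 152 items per minute
Multiply by 60: 152 * 60
= 9120 items per hour

9120


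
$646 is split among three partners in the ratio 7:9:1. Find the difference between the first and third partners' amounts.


Total parts = 7 + 9 + 1 = 17
Value per part = 646 / 17 = 38
Shares: 7*38=266, 9*38=342, 1*38=38
First share = 266, third share = 38
Difference = |266 - 38| = 228

228


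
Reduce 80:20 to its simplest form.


Find GCD(80, 20)
GCD = 20
Divide both by 20: 80/20 = 4, 20/20 = 1
Simplified ratio = 4:1

4:1


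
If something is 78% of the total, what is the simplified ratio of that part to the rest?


Part = 78%, Remainder = 22%
Ratio = 78:22
GCD(78, 22) = 2
Simplify: 39:11 = 39:11

39:11


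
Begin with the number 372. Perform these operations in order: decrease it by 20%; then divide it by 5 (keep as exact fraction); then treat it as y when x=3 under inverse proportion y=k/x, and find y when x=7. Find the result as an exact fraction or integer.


Start with 372.
Step 1: Decrease by 20%: 372 * 80/100 = 1488/5
Step 2: Divide by 5: 1488/5 / 5 = 1488/25
Step 3: Inverse prop: k = (1488/25)*3; new y = k/7 = 1488/25*3/7 = 4464/175
Final result = 4464/175

4464/175


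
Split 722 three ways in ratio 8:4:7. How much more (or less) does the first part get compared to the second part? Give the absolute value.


Total parts = 8 + 4 + 7 = 19
Value per part = 722 / 19 = 38
Shares: 8*38=304, 4*38=152, 7*38=266
First share = 304, second share = 152
Difference = |304 - 152| = 152

152


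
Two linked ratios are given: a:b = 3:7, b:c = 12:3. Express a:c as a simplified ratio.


Given a:b = 3:7 and b:c = 12:3
Make b consistent. Multiply first ratio by 12: a:b = 36:84
Multiply second ratio by 7: b:c = 84:21
Now b = 84 in both, so a:b:c = 36:84:21
Therefore a:c = 36:21
Simplify by GCD: a:c = 12:7

12:7


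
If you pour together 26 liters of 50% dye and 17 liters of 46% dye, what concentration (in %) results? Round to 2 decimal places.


Solute in mixture 1 = 50% of 26 L = 26*50/100 = 13 L
Solute in mixture 2 = 46% of 17 L = 17*46/100 = 391/50 L
Total solute = 13 + 391/50 = 1041/50 L
Total volume = 26 + 17 = 43 L
Final concentration = 1041/50/43 * 100 = 48.42%

48.42


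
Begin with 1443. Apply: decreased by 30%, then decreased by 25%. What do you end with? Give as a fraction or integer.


Start: 1443
Step 1: decrease by 30% => multiply by 70/100
  1443 * 70/100 = 10101/10
Step 2: decrease by 25% => multiply by 75/100
  10101/10 * 75/100 = 30303/40
Final value = 30303/40

30303/40


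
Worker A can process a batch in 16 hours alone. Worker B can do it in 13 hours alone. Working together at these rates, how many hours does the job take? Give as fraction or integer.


Rate of A = 1/16 job per hour
Rate of B = 1/13 job per hour
Combined rate = 1/16 + 1/13
Find common denominator: (13 + 16)/(16*13) = 29/208
Combined rate = 29/208 job per hour
Time together = 1 / (29/208) = 208/29 hours

208/29


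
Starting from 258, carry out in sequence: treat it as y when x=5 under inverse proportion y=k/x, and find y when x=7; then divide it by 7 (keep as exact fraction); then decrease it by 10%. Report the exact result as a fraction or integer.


Start with 258.
Step 1: Inverse prop: k = (258)*5; new y = k/7 = 258*5/7 = 1290/7
Step 2: Divide by 7: 1290/7 / 7 = 1290/49
Step 3: Decrease by 10%: 1290/49 * 90/100 = 1161/49
Final result = 1161/49

1161/49


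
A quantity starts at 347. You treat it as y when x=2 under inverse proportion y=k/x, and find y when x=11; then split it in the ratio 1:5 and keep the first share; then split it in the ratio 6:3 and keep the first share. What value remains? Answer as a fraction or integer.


Start with 347.
Step 1: Inverse prop: k = (347)*2; new y = k/11 = 347*2/11 = 694/11
Step 2: Split 1:5, first share = 694/11 * 1/6 = 347/33
Step 3: Split 6:3, first share = 347/33 * 6/9 = 694/99
Final result = 694/99

694/99


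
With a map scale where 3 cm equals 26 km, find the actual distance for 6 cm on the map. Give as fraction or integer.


Map scale: 3 cm = 26 km
Measured distance on map = 6 cm
Set up proportion: 6 * 26 / 3
= 156 / 3
= 52 km

52


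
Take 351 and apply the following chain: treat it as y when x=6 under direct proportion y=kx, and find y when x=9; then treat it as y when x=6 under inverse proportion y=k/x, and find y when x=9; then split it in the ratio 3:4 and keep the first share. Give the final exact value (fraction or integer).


Start with 351.
Step 1: Direct prop: k = (351)/6; new y = k*9 = 351*9/6 = 1053/2
Step 2: Inverse prop: k = (1053/2)*6; new y = k/9 = 1053/2*6/9 = 351
Step 3: Split 3:4, first share = 351 * 3/7 = 1053/7
Final result = 1053/7

1053/7


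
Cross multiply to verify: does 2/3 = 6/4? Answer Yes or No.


Cross multiply to check 2/3 = 6/4
Left cross product: 2 * 4 = 8
Right cross product: 3 * 6 = 18
8 != 18
Not equal, so proportions differ => No

No


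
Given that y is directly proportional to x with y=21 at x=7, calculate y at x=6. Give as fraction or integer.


Direct proportion: y = kx
Find k: k = 21/7 = 3
Compute y at x=6: y = 3 * 6
y = 18

18


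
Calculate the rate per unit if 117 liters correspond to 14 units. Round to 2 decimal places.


Total liters = 117
Number of units = 14
Unit rate = 117 / 14
= 8.36 liters per unit

8.36


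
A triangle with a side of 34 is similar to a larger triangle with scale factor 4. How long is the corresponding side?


Similar triangles have proportional sides
Scale factor = 4
Smaller side = 34
Corresponding larger side = 34 * 4
= 136

136


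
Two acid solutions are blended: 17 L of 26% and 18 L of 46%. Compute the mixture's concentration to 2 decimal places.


Solute in mixture 1 = 26% of 17 L = 17*26/100 = 221/50 L
Solute in mixture 2 = 46% of 18 L = 18*46/100 = 207/25 L
Total solute = 221/50 + 207/25 = 127/10 L
Total volume = 17 + 18 = 35 L
Final concentration = 127/10/35 * 100 = 36.29%

36.29


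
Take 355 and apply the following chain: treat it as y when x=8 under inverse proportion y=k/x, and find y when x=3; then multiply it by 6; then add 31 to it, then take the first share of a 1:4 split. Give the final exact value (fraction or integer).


Start with 355.
Step 1: Inverse prop: k = (355)*8; new y = k/3 = 355*8/3 = 2840/3
Step 2: Multiply by 6: 2840/3 * 6 = 5680
Step 3: Add 31: 5680+31=5711; split 1:4 first = 5711*1/5 = 5711/5
Final result = 5711/5

5711/5


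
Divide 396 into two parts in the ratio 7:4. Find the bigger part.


Total parts = 7 + 4 = 11
Value per part = 396 / 11 = 36
First share = 7 * 36 = 252
Second share = 4 * 36 = 144
Larger share = 252

252


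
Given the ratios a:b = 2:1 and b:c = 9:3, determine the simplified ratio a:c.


Given a:b = 2:1 and b:c = 9:3
Make b consistent. Multiply first ratio by 9: a:b = 18:9
Multiply second ratio by 1: b:c = 9:3
Now b = 9 in both, so a:b:c = 18:9:3
Therefore a:c = 18:3
Simplify by GCD: a:c = 6:1

6:1


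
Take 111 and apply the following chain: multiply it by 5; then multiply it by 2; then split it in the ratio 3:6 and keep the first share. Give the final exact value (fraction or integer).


Start with 111.
Step 1: Multiply by 5: 111 * 5 = 555
Step 2: Multiply by 2: 555 * 2 = 1110
Step 3: Split 3:6, first share = 1110 * 3/9 = 370
Final result = 370

370


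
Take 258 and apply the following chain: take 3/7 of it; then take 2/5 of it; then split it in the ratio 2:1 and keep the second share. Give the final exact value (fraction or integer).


Start with 258.
Step 1: Take 3/7: 258 * 3/7 = 774/7
Step 2: Take 2/5: 774/7 * 2/5 = 1548/35
Step 3: Split 2:1, second share = 1548/35 * 1/3 = 516/35
Final result = 516/35

516/35


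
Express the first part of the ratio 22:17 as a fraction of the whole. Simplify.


Total parts = 22 + 17 = 39
First part fraction = 22/39
Simplify: 22/39 = 22/39

22/39


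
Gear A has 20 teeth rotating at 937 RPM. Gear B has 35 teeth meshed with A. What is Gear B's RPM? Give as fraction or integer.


Gear ratio: teeth_A * RPM_A = teeth_B * RPM_B
20 * 937 = 35 * RPM_B
18740 = 35 * RPM_B
RPM_B = 18740 / 35
RPM_B = 3748/7

3748/7


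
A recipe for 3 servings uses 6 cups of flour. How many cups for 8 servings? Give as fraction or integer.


Original: 6 cups for 3 servings
Target servings = 8
Scaling factor = 8/3
New amount = 6 * 8/3
= 48/3
= 16 cups

16


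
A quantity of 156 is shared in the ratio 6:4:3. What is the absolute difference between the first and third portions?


Total parts = 6 + 4 + 3 = 13
Value per part = 156 / 13 = 12
Shares: 6*12=72, 4*12=48, 3*12=36
First share = 72, third share = 36
Difference = |72 - 36| = 36

36


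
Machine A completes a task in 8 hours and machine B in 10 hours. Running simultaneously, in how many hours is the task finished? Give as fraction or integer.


Rate of A = 1/8 job per hour
Rate of B = 1/10 job per hour
Combined rate = 1/8 + 1/10
Find common denominator: (10 + 8)/(8*10) = 18/80
Combined rate = 9/40 job per hour
Time together = 1 / (9/40) = 40/9 hours

40/9


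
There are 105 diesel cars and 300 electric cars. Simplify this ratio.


Find GCD(105, 300)
GCD = 15
Divide both by 15: 105/15 = 7, 300/15 = 20
Simplified ratio = 7:20

7:20


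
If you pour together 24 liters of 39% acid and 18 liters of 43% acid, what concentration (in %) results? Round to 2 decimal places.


Solute in mixture 1 = 39% of 24 L = 24*39/100 = 234/25 L
Solute in mixture 2 = 43% of 18 L = 18*43/100 = 387/50 L
Total solute = 234/25 + 387/50 = 171/10 L
Total volume = 24 + 18 = 42 L
Final concentration = 171/10/42 * 100 = 40.71%

40.71


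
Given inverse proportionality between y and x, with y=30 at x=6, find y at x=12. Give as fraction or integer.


Inverse proportion: y = k/x
Find k: k = 6 * 30 = 180
Compute y at x=12: y = 180/12
y = 15

15


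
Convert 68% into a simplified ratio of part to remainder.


Part = 68%, Remainder = 32%
Ratio = 68:32
GCD(68, 32) = 4
Simplify: 17:8 = 17:8

17:8


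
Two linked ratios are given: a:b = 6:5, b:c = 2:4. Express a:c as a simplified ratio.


Given a:b = 6:5 and b:c = 2:4
Make b consistent. Multiply first ratio by 2: a:b = 12:10
Multiply second ratio by 5: b:c = 10:20
Now b = 10 in both, so a:b:c = 12:10:20
Therefore a:c = 12:20
Simplify by GCD: a:c = 3:5

3:5


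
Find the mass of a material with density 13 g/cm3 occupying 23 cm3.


Using mass = density * volume
Density = 13 g/cm3
Volume = 23 cm3
Mass = 13 * 23
= 299 g

299


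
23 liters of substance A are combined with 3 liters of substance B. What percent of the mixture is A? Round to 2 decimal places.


Volume of A = 23 L
Volume of B = 3 L
Total volume = 23 + 3 = 26 L
Percentage of A = (23/26) * 100
= 88.46%

88.46


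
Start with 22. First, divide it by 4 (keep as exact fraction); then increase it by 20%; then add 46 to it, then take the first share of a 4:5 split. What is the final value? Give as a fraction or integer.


Start with 22.
Step 1: Divide by 4: 22 / 4 = 11/2
Step 2: Increase by 20%: 11/2 * 120/100 = 33/5
Step 3: Add 46: 33/5+46=263/5; split 4:5 first = 263/5*4/9 = 1052/45
Final result = 1052/45

1052/45


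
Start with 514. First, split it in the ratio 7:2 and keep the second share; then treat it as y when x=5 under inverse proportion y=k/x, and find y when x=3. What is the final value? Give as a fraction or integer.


Start with 514.
Step 1: Split 7:2, second share = 514 * 2/9 = 1028/9
Step 2: Inverse prop: k = (1028/9)*5; new y = k/3 = 1028/9*5/3 = 5140/27
Final result = 5140/27

5140/27


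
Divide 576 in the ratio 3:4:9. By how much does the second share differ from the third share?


Total parts = 3 + 4 + 9 = 16
Value per part = 576 / 16 = 36
Shares: 3*36=108, 4*36=144, 9*36=324
Second share = 144, third share = 324
Difference = |144 - 324| = 180

180


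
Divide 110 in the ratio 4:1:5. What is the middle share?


Ratio = 4:1:5
Total parts = 4 + 1 + 5 = 10
Value per part = 110 / 10 = 11
First share = 4 * 11 = 44
Middle share = 1 * 11 = 11
Third share = 5 * 11 = 55

11


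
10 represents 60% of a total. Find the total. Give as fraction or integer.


Given: 10 is 60% of the whole
Set up: 10 = 60/100 * whole
whole = 10 * 100 / 60
whole = 1000 / 60
whole = 50/3

50/3


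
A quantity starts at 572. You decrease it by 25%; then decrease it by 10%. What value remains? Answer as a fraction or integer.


Start with 572.
Step 1: Decrease by 25%: 572 * 75/100 = 429
Step 2: Decrease by 10%: 429 * 90/100 = 3861/10
Final result = 3861/10

3861/10


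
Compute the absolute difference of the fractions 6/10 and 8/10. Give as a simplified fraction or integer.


Simplify: 6/10 = 3/5 and 8/10 = 4/5
Find common denominator: LCD = 5
Convert: 3/5 and 4/5
Difference = |3 - 4|/5 = 1/5
Simplified = 1/5

1/5


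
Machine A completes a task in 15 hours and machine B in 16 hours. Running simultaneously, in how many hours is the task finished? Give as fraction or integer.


Rate of A = 1/15 job per hour
Rate of B = 1/16 job per hour
Combined rate = 1/15 + 1/16
Find common denominator: (16 + 15)/(15*16) = 31/240
Combined rate = 31/240 job per hour
Time together = 1 / (31/240) = 240/31 hours

240/31


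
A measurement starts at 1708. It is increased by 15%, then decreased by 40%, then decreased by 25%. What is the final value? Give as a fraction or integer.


Start: 1708
Step 1: increase by 15% => multiply by 115/100
  1708 * 115/100 = 9821/5
Step 2: decrease by 40% => multiply by 60/100
  9821/5 * 60/100 = 29463/25
Step 3: decrease by 25% => multiply by 75/100
  29463/25 * 75/100 = 88389/100
Final value = 88389/100

88389/100


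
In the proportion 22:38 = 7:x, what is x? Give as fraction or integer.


Setting up: 22/38 = 7/x
Cross multiply: 22 * x = 38 * 7
22x = 266
x = 266/22
x = 133/11

133/11


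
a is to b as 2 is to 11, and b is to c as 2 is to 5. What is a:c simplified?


Given a:b = 2:11 and b:c = 2:5
Make b consistent. Multiply first ratio by 2: a:b = 4:22
Multiply second ratio by 11: b:c = 22:55
Now b = 22 in both, so a:b:c = 4:22:55
Therefore a:c = 4:55
Simplify by GCD: a:c = 4:55

4:55


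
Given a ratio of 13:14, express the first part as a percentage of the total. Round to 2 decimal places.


Total parts = 13 + 14 = 27
First part fraction = 13/27
Percentage = (13/27) * 100
= 0.481481 * 100
= 48.15%

48.15


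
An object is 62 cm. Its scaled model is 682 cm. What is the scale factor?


Original length = 62 cm
Scaled length = 682 cm
Scale factor = 682 / 62
= 11

11


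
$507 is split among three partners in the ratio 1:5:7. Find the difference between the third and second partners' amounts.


Total parts = 1 + 5 + 7 = 13
Value per part = 507 / 13 = 39
Shares: 1*39=39, 5*39=195, 7*39=273
Third share = 273, second share = 195
Difference = |273 - 195| = 78

78


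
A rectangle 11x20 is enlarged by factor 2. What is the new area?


Original dimensions: 11 x 20
Enlargement factor = 2
New width = 11 * 2 = 22
New height = 20 * 2 = 40
New area = 22 * 40 = 880

880


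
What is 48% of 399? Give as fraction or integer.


Compute 48% of 399
Convert percentage: 48% = 48/100
Multiply: 399 * 48/100
= 19152/100
= 4788/25

4788/25


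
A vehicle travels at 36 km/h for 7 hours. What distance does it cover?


Using distance = speed * time
Speed = 36 km/h
Time = 7 hours
Distance = 36 * 7
= 252 km

252


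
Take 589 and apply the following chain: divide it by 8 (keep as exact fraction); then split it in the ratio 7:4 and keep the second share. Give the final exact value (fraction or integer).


Start with 589.
Step 1: Divide by 8: 589 / 8 = 589/8
Step 2: Split 7:4, second share = 589/8 * 4/11 = 589/22
Final result = 589/22

589/22


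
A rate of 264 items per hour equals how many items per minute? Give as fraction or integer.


Converting from per hour to per minute
Rate = 264 items per hour
Divide by 60: 264/60
= 22/5 items per minute

22/5


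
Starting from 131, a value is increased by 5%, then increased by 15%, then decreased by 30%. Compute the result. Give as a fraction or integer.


Start: 131
Step 1: increase by 5% => multiply by 105/100
  131 * 105/100 = 2751/20
Step 2: increase by 15% => multiply by 115/100
  2751/20 * 115/100 = 63273/400
Step 3: decrease by 30% => multiply by 70/100
  63273/400 * 70/100 = 442911/4000
Final value = 442911/4000

442911/4000


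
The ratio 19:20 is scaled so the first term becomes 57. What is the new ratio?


Original ratio: 19:20
First term target: 57
Scale factor = 57 / 19 = 3
Multiply second term: 20 * 3 = 60
Equivalent ratio = 57:60

57:60


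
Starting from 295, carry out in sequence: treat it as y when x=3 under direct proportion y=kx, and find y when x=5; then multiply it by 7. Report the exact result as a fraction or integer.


Start with 295.
Step 1: Direct prop: k = (295)/3; new y = k*5 = 295*5/3 = 1475/3
Step 2: Multiply by 7: 1475/3 * 7 = 10325/3
Final result = 10325/3

10325/3


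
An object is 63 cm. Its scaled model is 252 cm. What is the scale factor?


Original length = 63 cm
Scaled length = 252 cm
Scale factor = 252 / 63
= 4

4


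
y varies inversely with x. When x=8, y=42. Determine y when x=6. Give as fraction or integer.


Inverse proportion: y = k/x
Find k: k = 8 * 42 = 336
Compute y at x=6: y = 336/6
y = 56

56


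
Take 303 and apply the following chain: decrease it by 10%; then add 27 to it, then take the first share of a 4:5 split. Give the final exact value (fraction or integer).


Start with 303.
Step 1: Decrease by 10%: 303 * 90/100 = 2727/10
Step 2: Add 27: 2727/10+27=2997/10; split 4:5 first = 2997/10*4/9 = 666/5
Final result = 666/5

666/5


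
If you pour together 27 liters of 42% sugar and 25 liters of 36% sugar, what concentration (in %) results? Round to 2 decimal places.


Solute in mixture 1 = 42% of 27 L = 27*42/100 = 567/50 L
Solute in mixture 2 = 36% of 25 L = 25*36/100 = 9 L
Total solute = 567/50 + 9 = 1017/50 L
Total volume = 27 + 25 = 52 L
Final concentration = 1017/50/52 * 100 = 39.12%

39.12


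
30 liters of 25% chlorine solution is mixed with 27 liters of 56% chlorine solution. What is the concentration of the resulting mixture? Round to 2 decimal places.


Solute in mixture 1 = 25% of 30 L = 30*25/100 = 15/2 L
Solute in mixture 2 = 56% of 27 L = 27*56/100 = 378/25 L
Total solute = 15/2 + 378/25 = 1131/50 L
Total volume = 30 + 27 = 57 L
Final concentration = 1131/50/57 * 100 = 39.68%

39.68


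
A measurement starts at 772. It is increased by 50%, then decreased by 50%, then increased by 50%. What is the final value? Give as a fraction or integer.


Start: 772
Step 1: increase by 50% => multiply by 150/100
  772 * 150/100 = 1158
Step 2: decrease by 50% => multiply by 50/100
  1158 * 50/100 = 579
Step 3: increase by 50% => multiply by 150/100
  579 * 150/100 = 1737/2
Final value = 1737/2

1737/2


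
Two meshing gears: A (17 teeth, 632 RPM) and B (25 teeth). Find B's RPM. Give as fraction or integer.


Gear ratio: teeth_A * RPM_A = teeth_B * RPM_B
17 * 632 = 25 * RPM_B
10744 = 25 * RPM_B
RPM_B = 10744 / 25
RPM_B = 10744/25

10744/25


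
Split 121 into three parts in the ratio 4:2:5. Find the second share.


Ratio = 4:2:5
Total parts = 4 + 2 + 5 = 11
Value per part = 121 / 11 = 11
First share = 4 * 11 = 44
Middle share = 2 * 11 = 22
Third share = 5 * 11 = 55

22


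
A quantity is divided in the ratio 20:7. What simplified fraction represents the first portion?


Total parts = 20 + 7 = 27
First part fraction = 20/27
Simplify: 20/27 = 20/27

20/27


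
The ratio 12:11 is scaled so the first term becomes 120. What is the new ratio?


Original ratio: 12:11
First term target: 120
Scale factor = 120 / 12 = 10
Multiply second term: 11 * 10 = 110
Equivalent ratio = 120:110

120:110


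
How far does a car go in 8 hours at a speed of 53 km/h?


Using distance = speed * time
Speed = 53 km/h
Time = 8 hours
Distance = 53 * 8
= 424 km

424


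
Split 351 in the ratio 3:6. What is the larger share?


Total parts = 3 + 6 = 9
Value per part = 351 / 9 = 39
First share = 3 * 39 = 117
Second share = 6 * 39 = 234
Larger share = 234

234


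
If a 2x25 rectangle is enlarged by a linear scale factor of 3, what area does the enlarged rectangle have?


Original dimensions: 2 x 25
Enlargement factor = 3
New width = 2 * 3 = 6
New height = 25 * 3 = 75
New area = 6 * 75 = 450

450


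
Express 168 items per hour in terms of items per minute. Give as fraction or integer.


Converting from per hour to per minute
Rate = 168 items per hour
Divide by 60: 168/60
= 14/5 items per minute

14/5


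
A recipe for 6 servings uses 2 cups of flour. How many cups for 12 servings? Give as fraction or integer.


Original: 2 cups for 6 servings
Target servings = 12
Scaling factor = 12/6
New amount = 2 * 12/6
= 24/6
= 4 cups

4


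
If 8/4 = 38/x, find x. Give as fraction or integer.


Setting up: 8/4 = 38/x
Cross multiply: 8 * x = 4 * 38
8x = 152
x = 152/8
x = 19

19


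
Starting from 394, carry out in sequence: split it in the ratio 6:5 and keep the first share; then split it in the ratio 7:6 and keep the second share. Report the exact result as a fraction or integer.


Start with 394.
Step 1: Split 6:5, first share = 394 * 6/11 = 2364/11
Step 2: Split 7:6, second share = 2364/11 * 6/13 = 14184/143
Final result = 14184/143

14184/143


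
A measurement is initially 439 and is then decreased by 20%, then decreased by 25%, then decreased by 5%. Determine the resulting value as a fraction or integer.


Start: 439
Step 1: decrease by 20% => multiply by 80/100
  439 * 80/100 = 1756/5
Step 2: decrease by 25% => multiply by 75/100
  1756/5 * 75/100 = 1317/5
Step 3: decrease by 5% => multiply by 95/100
  1317/5 * 95/100 = 25023/100
Final value = 25023/100

25023/100


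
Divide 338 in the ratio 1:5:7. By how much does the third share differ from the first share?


Total parts = 1 + 5 + 7 = 13
Value per part = 338 / 13 = 26
Shares: 1*26=26, 5*26=130, 7*26=182
Third share = 182, first share = 26
Difference = |182 - 26| = 156

156


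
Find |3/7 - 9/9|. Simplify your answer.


Simplify: 3/7 = 3/7 and 9/9 = 1
Find common denominator: LCD = 7
Convert: 3/7 and 7/7
Difference = |3 - 7|/7 = 4/7
Simplified = 4/7

4/7


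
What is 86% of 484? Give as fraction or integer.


Compute 86% of 484
Convert percentage: 86% = 86/100
Multiply: 484 * 86/100
= 41624/100
= 10406/25

10406/25


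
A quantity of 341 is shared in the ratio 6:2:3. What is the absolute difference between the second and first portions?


Total parts = 6 + 2 + 3 = 11
Value per part = 341 / 11 = 31
Shares: 6*31=186, 2*31=62, 3*31=93
Second share = 62, first share = 186
Difference = |62 - 186| = 124

124


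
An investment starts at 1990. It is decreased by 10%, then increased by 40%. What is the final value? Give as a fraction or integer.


Start: 1990
Step 1: decrease by 10% => multiply by 90/100
  1990 * 90/100 = 1791
Step 2: increase by 40% => multiply by 140/100
  1791 * 140/100 = 12537/5
Final value = 12537/5

12537/5


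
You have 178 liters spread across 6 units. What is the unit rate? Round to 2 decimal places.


Total liters = 178
Number of units = 6
Unit rate = 178 / 6
= 29.67 liters per unit

29.67


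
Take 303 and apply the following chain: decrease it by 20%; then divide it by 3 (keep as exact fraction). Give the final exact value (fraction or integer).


Start with 303.
Step 1: Decrease by 20%: 303 * 80/100 = 1212/5
Step 2: Divide by 3: 1212/5 / 3 = 404/5
Final result = 404/5

404/5


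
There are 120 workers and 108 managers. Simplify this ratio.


Find GCD(120, 108)
GCD = 12
Divide both by 12: 120/12 = 10, 108/12 = 9
Simplified ratio = 10:9

10:9


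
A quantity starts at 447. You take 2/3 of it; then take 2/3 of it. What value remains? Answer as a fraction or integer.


Start with 447.
Step 1: Take 2/3: 447 * 2/3 = 298
Step 2: Take 2/3: 298 * 2/3 = 596/3
Final result = 596/3

596/3
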